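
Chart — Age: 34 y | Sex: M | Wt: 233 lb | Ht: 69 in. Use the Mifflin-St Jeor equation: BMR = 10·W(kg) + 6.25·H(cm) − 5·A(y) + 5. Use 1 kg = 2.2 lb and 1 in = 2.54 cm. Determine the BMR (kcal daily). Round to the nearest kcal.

Convert to metric: weight = 233 ÷ 2.2 = 105.9091 kg; height = 69 × 2.54 = 175.26 cm.
Mifflin-St Jeor (male): BMR = 10(105.9091) + 6.25(175.26) − 5(34) + 5 = 1059.0909 + 1095.375 − 170 + 5 = 1989.4659 kcal/day.

1989 kcal daily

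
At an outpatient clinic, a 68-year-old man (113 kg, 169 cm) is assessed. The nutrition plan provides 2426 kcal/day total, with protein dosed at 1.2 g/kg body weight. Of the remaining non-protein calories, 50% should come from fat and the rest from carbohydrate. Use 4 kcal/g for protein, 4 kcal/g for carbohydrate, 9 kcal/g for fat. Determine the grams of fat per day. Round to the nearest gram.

Protein = 1.2 × 113 = 135.6 g → 135.6 × 4 = 542.4 kcal.
Non-protein calories = 2426 − 542.4 = 1883.6 kcal.
Fat: 50% × 1883.6 = 941.8 kcal; carbohydrate: 941.8 kcal.
Fat: 941.8 kcal ÷ 9 kcal/g = 104.6444 g.

105 g/day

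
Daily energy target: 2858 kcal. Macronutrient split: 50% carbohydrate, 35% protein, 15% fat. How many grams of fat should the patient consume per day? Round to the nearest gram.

Fat energy = 15% × 2858 = 428.7 kcal.
At 9 kcal/g: 428.7 ÷ 9 = 47.6333 g.

48 g/day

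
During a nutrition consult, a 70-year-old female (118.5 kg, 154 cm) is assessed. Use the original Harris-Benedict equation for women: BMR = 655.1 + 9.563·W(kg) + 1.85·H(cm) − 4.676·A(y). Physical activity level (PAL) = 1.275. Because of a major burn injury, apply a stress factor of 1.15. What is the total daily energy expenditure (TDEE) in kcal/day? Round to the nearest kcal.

2560 kcal/day

Harris-Benedict: BMR = 655.1 + 9.563(118.5) + 1.85(154) − 4.676(70) = 1745.8955 kcal/day.
TEE = BMR × activity factor = 1745.8955 × 1.275 = 2226.0168 kcal/day.
Apply stress factor: 2226.0168 × 1.15 = 2559.9193 kcal/day.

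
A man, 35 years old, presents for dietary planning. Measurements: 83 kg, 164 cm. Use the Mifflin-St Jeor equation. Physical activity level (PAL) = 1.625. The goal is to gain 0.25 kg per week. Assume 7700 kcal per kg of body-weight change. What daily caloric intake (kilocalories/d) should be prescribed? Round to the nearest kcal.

Mifflin-St Jeor (male): BMR = 10(83) + 6.25(164) − 5(35) + 5 = 830 + 1025 − 175 + 5 = 1685 kcal/day.
TEE = 1685 × 1.625 = 2738.125 kcal/day.
Required daily surplus = 0.25 × 7700 ÷ 7 = 275 kcal/day.
Target intake = 2738.125 + 275 = 3013.125 kcal/day.

3013 kilocalories/d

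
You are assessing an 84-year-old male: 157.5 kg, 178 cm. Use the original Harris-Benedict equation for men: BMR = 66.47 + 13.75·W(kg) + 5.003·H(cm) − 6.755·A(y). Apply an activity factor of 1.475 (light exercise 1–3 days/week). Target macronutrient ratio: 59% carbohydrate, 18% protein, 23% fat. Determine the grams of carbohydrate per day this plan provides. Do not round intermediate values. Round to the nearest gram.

Harris-Benedict: BMR = 66.47 + 13.75(157.5) + 5.003(178) − 6.755(84) = 2555.209 kcal/day.
TEE = 2555.209 × 1.475 = 3768.9333 kcal/day.
Carbohydrate energy = 59% × 3768.9333 = 2223.6706 kcal.
Carbohydrate = 2223.6706 ÷ 4 kcal/g = 555.9177 g.

556 g/day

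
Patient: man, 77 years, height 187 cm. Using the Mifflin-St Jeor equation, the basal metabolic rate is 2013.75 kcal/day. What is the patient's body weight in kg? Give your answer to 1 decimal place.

2013.75 = 10·W + 6.25(187) − 5(77) + 5
10·W = 2013.75 − 788.75 = 1225, so W = 122.5 kg.

122.5 kg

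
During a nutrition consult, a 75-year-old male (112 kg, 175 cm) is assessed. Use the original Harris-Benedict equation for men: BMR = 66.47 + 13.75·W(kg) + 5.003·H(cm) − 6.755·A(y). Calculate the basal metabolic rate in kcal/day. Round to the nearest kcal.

1975 kcal/day

Harris-Benedict: BMR = 66.47 + 13.75(112) + 5.003(175) − 6.755(75) = 1975.37 kcal/day.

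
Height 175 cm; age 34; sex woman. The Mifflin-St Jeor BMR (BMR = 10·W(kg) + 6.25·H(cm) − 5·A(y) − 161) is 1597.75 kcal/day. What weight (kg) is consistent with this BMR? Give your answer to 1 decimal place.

1597.75 = 10·W + 6.25(175) − 5(34) − 161
10·W = 1597.75 − 762.75 = 835, so W = 83.5 kg.

83.5 kg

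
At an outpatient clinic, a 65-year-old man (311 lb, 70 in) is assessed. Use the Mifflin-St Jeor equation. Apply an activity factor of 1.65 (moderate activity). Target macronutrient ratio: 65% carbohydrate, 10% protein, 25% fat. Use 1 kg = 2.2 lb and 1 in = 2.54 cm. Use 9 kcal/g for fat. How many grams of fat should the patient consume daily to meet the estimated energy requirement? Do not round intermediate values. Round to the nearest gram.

101 g/day

Convert to metric: weight = 311 ÷ 2.2 = 141.3636 kg; height = 70 × 2.54 = 177.8 cm.
Mifflin-St Jeor (male): BMR = 10(141.3636) + 6.25(177.8) − 5(65) + 5 = 1413.6364 + 1111.25 − 325 + 5 = 2204.8864 kcal/day.
TEE = 2204.8864 × 1.65 = 3638.0625 kcal/day.
Fat energy = 25% × 3638.0625 = 909.5156 kcal.
Fat = 909.5156 ÷ 9 kcal/g = 101.0573 g.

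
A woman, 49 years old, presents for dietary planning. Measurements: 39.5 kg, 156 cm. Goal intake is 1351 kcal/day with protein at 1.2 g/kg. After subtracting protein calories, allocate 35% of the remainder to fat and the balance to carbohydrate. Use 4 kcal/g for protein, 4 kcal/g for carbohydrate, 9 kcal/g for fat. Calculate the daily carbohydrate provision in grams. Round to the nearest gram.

Protein = 1.2 × 39.5 = 47.4 g → 47.4 × 4 = 189.6 kcal.
Non-protein calories = 1351 − 189.6 = 1161.4 kcal.
Fat: 35% × 1161.4 = 406.49 kcal; carbohydrate: 754.91 kcal.
Carbohydrate: 754.91 kcal ÷ 4 kcal/g = 188.7275 g.

189 g/day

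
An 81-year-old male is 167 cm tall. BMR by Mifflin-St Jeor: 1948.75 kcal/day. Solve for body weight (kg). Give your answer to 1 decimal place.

130.5 kg

1948.75 = 10·W + 6.25(167) − 5(81) + 5
10·W = 1948.75 − 643.75 = 1305, so W = 130.5 kg.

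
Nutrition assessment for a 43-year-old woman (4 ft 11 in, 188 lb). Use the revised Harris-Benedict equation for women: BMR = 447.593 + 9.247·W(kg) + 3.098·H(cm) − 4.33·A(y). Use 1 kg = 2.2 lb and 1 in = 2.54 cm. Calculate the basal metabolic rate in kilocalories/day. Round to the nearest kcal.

Convert to metric: weight = 188 ÷ 2.2 = 85.4545 kg; height = (4×12 + 11) × 2.54 = 59 × 2.54 = 149.86 cm.
Harris-Benedict: BMR = 447.593 + 9.247(85.4545) + 3.098(149.86) − 4.33(43) = 1515.8675 kcal/day.

1516 kilocalories/day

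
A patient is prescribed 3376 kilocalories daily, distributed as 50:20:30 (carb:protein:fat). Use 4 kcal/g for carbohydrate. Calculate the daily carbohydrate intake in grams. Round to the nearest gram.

Carbohydrate energy = 50% × 3376 = 1688 kcal.
At 4 kcal/g: 1688 ÷ 4 = 422 g.

422 g/day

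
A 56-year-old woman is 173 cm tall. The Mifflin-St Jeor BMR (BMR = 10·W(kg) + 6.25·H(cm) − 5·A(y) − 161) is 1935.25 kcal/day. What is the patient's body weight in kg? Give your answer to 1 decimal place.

1935.25 = 10·W + 6.25(173) − 5(56) − 161
10·W = 1935.25 − 640.25 = 1295, so W = 129.5 kg.

129.5 kg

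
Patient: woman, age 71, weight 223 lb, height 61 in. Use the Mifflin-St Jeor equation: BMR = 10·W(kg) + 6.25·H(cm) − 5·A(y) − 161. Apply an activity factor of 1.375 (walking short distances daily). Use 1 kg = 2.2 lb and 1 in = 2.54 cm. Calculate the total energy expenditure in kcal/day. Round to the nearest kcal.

2016 kcal/day

Convert to metric: weight = 223 ÷ 2.2 = 101.3636 kg; height = 61 × 2.54 = 154.94 cm.
Mifflin-St Jeor (female): BMR = 10(101.3636) + 6.25(154.94) − 5(71) − 161 = 1013.6364 + 968.375 − 355 − 161 = 1466.0114 kcal/day.
TEE = BMR × activity factor = 1466.0114 × 1.375 = 2015.7656 kcal/day.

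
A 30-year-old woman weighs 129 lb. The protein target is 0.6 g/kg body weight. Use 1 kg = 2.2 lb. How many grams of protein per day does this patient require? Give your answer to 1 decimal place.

Weight in kg = 129 ÷ 2.2 = 58.6364 kg.
Protein = 0.6 g/kg × 58.6364 kg = 35.1818 g/day.

35.2 g/day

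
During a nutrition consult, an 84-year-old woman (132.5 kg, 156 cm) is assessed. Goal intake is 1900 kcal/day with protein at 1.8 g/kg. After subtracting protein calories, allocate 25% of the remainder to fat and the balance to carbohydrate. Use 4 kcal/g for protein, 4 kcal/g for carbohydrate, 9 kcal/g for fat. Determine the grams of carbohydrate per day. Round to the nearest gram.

177 g/day

Protein = 1.8 × 132.5 = 238.5 g → 238.5 × 4 = 954 kcal.
Non-protein calories = 1900 − 954 = 946 kcal.
Fat: 25% × 946 = 236.5 kcal; carbohydrate: 709.5 kcal.
Carbohydrate: 709.5 kcal ÷ 4 kcal/g = 177.375 g.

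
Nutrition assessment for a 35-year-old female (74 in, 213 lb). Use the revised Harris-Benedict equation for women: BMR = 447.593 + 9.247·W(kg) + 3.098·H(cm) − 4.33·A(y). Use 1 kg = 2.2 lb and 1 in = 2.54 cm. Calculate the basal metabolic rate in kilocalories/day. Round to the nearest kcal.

Convert to metric: weight = 213 ÷ 2.2 = 96.8182 kg; height = 74 × 2.54 = 187.96 cm.
Harris-Benedict: BMR = 447.593 + 9.247(96.8182) + 3.098(187.96) − 4.33(35) = 1773.6208 kcal/day.

1774 kilocalories/day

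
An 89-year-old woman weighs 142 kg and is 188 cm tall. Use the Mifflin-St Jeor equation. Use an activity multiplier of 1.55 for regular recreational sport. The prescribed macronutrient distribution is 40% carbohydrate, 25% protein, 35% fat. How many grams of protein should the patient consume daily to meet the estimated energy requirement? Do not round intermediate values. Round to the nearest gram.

193 g/day

Mifflin-St Jeor (female): BMR = 10(142) + 6.25(188) − 5(89) − 161 = 1420 + 1175 − 445 − 161 = 1989 kcal/day.
TEE = 1989 × 1.55 = 3082.95 kcal/day.
Protein energy = 25% × 3082.95 = 770.7375 kcal.
Protein = 770.7375 ÷ 4 kcal/g = 192.6844 g.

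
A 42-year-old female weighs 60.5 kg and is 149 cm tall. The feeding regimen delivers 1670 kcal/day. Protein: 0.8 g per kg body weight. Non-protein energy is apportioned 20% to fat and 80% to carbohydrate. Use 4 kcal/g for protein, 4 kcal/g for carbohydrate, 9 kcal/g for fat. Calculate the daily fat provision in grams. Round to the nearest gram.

Protein = 0.8 × 60.5 = 48.4 g → 48.4 × 4 = 193.6 kcal.
Non-protein calories = 1670 − 193.6 = 1476.4 kcal.
Fat: 20% × 1476.4 = 295.28 kcal; carbohydrate: 1181.12 kcal.
Fat: 295.28 kcal ÷ 9 kcal/g = 32.8089 g.

33 g/day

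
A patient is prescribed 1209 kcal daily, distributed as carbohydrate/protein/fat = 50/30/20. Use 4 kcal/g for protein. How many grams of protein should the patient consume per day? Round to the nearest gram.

91 g/day

Protein energy = 30% × 1209 = 362.7 kcal.
At 4 kcal/g: 362.7 ÷ 4 = 90.675 g.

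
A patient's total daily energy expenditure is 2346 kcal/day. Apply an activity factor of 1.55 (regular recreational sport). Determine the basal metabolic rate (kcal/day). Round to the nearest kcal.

BMR = TEE ÷ activity factor = 2346 ÷ 1.55 = 1513.5484 kcal/day.

1514 kcal/day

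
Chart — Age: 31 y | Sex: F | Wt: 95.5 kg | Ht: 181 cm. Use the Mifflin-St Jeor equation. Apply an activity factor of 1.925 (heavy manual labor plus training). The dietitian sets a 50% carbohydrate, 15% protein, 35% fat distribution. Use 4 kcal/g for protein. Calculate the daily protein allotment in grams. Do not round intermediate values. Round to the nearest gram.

128 g/day

Mifflin-St Jeor (female): BMR = 10(95.5) + 6.25(181) − 5(31) − 161 = 955 + 1131.25 − 155 − 161 = 1770.25 kcal/day.
TEE = 1770.25 × 1.925 = 3407.7313 kcal/day.
Protein energy = 15% × 3407.7313 = 511.1597 kcal.
Protein = 511.1597 ÷ 4 kcal/g = 127.7899 g.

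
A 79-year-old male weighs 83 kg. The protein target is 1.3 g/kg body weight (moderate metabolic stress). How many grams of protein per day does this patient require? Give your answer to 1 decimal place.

Protein = 1.3 g/kg × 83 kg = 107.9 g/day.

107.9 g/day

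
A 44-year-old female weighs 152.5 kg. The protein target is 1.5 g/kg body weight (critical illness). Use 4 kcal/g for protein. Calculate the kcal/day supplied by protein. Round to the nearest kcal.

915 kcal/day

Protein = 1.5 g/kg × 152.5 kg = 228.75 g/day.
Protein energy = 228.75 g × 4 kcal/g = 915 kcal/day.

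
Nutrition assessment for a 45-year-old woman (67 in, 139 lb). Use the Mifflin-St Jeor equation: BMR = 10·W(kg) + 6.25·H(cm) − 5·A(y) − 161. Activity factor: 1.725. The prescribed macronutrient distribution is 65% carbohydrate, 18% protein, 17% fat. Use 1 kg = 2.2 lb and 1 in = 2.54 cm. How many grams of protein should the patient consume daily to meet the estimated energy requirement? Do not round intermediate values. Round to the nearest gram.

Convert to metric: weight = 139 ÷ 2.2 = 63.1818 kg; height = 67 × 2.54 = 170.18 cm.
Mifflin-St Jeor (female): BMR = 10(63.1818) + 6.25(170.18) − 5(45) − 161 = 631.8182 + 1063.625 − 225 − 161 = 1309.4432 kcal/day.
TEE = 1309.4432 × 1.725 = 2258.7895 kcal/day.
Protein energy = 18% × 2258.7895 = 406.5821 kcal.
Protein = 406.5821 ÷ 4 kcal/g = 101.6455 g.

102 g/day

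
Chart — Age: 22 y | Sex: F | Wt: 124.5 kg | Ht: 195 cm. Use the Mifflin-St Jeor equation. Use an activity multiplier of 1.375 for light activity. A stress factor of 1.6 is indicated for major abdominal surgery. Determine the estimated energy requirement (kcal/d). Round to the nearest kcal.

4824 kcal/d

Mifflin-St Jeor (female): BMR = 10(124.5) + 6.25(195) − 5(22) − 161 = 1245 + 1218.75 − 110 − 161 = 2192.75 kcal/day.
TEE = BMR × activity factor = 2192.75 × 1.375 = 3015.0313 kcal/day.
Apply stress factor: 3015.0313 × 1.6 = 4824.05 kcal/day.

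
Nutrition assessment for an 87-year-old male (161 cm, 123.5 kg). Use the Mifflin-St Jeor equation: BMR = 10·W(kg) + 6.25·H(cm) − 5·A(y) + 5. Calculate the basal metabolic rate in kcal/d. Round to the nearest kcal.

Mifflin-St Jeor (male): BMR = 10(123.5) + 6.25(161) − 5(87) + 5 = 1235 + 1006.25 − 435 + 5 = 1811.25 kcal/day.

1811 kcal/d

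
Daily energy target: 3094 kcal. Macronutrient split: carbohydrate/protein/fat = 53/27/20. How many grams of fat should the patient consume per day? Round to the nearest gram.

69 g/day

Fat energy = 20% × 3094 = 618.8 kcal.
At 9 kcal/g: 618.8 ÷ 9 = 68.7556 g.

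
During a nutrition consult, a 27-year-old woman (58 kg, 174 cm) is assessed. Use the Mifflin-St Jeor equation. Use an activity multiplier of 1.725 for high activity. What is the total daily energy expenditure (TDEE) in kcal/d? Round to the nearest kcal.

Mifflin-St Jeor (female): BMR = 10(58) + 6.25(174) − 5(27) − 161 = 580 + 1087.5 − 135 − 161 = 1371.5 kcal/day.
TEE = BMR × activity factor = 1371.5 × 1.725 = 2365.8375 kcal/day.

2366 kcal/d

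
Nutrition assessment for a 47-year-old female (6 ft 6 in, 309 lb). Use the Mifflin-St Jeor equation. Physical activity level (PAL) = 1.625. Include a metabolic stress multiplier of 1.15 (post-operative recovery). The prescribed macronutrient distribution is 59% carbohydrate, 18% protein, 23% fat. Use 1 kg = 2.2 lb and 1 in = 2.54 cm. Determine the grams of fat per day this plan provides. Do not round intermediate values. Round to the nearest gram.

107 g/day

Convert to metric: weight = 309 ÷ 2.2 = 140.4545 kg; height = (6×12 + 6) × 2.54 = 78 × 2.54 = 198.12 cm.
Mifflin-St Jeor (female): BMR = 10(140.4545) + 6.25(198.12) − 5(47) − 161 = 1404.5455 + 1238.25 − 235 − 161 = 2246.7955 kcal/day.
TEE = 2246.7955 × 1.625 = 3651.0426 kcal/day.
With stress factor 1.15: 3651.0426 × 1.15 = 4198.699 kcal/day.
Fat energy = 23% × 4198.699 = 965.7008 kcal.
Fat = 965.7008 ÷ 9 kcal/g = 107.3001 g.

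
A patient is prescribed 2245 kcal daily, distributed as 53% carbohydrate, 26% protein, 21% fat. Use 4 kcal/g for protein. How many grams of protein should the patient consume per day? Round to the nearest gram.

146 g/day

Protein energy = 26% × 2245 = 583.7 kcal.
At 4 kcal/g: 583.7 ÷ 4 = 145.925 g.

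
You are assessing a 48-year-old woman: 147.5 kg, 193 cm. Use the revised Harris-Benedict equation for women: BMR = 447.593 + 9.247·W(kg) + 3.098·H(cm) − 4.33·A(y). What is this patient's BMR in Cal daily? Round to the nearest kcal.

Harris-Benedict: BMR = 447.593 + 9.247(147.5) + 3.098(193) − 4.33(48) = 2201.5995 kcal/day.

2202 Cal daily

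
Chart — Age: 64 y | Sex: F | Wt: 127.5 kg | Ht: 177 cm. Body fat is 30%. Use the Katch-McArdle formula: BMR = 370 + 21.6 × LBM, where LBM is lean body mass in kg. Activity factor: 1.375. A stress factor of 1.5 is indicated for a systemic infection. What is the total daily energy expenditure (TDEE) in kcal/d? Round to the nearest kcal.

4739 kcal/d

LBM = 127.5 × (1 − 0.3) = 89.25 kg. Katch-McArdle: BMR = 370 + 21.6 × 89.25 = 2297.8 kcal/day.
TEE = BMR × activity factor = 2297.8 × 1.375 = 3159.475 kcal/day.
Apply stress factor: 3159.475 × 1.5 = 4739.2125 kcal/day.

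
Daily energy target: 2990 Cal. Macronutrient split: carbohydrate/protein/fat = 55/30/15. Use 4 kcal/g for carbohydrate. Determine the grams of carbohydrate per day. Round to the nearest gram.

Carbohydrate energy = 55% × 2990 = 1644.5 kcal.
At 4 kcal/g: 1644.5 ÷ 4 = 411.125 g.

411 g/day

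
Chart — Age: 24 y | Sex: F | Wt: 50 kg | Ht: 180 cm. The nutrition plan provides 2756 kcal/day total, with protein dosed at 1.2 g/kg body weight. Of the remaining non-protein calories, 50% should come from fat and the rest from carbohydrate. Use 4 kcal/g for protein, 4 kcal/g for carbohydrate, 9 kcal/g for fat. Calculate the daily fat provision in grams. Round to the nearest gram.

140 g/day

Protein = 1.2 × 50 = 60 g → 60 × 4 = 240 kcal.
Non-protein calories = 2756 − 240 = 2516 kcal.
Fat: 50% × 2516 = 1258 kcal; carbohydrate: 1258 kcal.
Fat: 1258 kcal ÷ 9 kcal/g = 139.7778 g.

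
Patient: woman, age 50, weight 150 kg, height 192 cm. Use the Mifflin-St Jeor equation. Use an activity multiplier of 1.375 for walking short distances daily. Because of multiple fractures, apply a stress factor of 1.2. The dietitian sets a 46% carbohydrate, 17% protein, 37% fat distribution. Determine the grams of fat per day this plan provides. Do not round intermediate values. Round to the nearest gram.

155 g/day

Mifflin-St Jeor (female): BMR = 10(150) + 6.25(192) − 5(50) − 161 = 1500 + 1200 − 250 − 161 = 2289 kcal/day.
TEE = 2289 × 1.375 = 3147.375 kcal/day.
With stress factor 1.2: 3147.375 × 1.2 = 3776.85 kcal/day.
Fat energy = 37% × 3776.85 = 1397.4345 kcal.
Fat = 1397.4345 ÷ 9 kcal/g = 155.2705 g.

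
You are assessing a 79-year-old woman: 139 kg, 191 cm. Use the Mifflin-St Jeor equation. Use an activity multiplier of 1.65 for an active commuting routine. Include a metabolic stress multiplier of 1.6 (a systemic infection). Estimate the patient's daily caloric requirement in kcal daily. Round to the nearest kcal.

5353 kcal daily

Mifflin-St Jeor (female): BMR = 10(139) + 6.25(191) − 5(79) − 161 = 1390 + 1193.75 − 395 − 161 = 2027.75 kcal/day.
TEE = BMR × activity factor = 2027.75 × 1.65 = 3345.7875 kcal/day.
Apply stress factor: 3345.7875 × 1.6 = 5353.26 kcal/day.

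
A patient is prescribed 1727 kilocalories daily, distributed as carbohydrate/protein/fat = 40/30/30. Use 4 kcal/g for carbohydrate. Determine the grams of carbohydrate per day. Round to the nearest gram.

173 g/day

Carbohydrate energy = 40% × 1727 = 690.8 kcal.
At 4 kcal/g: 690.8 ÷ 4 = 172.7 g.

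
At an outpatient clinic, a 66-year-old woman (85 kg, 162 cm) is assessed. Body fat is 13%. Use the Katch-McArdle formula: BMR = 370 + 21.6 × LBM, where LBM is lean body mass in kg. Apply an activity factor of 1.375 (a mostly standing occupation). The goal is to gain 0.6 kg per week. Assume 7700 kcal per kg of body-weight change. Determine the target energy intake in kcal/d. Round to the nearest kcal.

3365 kcal/d

LBM = 85 × (1 − 0.13) = 73.95 kg. Katch-McArdle: BMR = 370 + 21.6 × 73.95 = 1967.32 kcal/day.
TEE = 1967.32 × 1.375 = 2705.065 kcal/day.
Required daily surplus = 0.6 × 7700 ÷ 7 = 660 kcal/day.
Target intake = 2705.065 + 660 = 3365.065 kcal/day.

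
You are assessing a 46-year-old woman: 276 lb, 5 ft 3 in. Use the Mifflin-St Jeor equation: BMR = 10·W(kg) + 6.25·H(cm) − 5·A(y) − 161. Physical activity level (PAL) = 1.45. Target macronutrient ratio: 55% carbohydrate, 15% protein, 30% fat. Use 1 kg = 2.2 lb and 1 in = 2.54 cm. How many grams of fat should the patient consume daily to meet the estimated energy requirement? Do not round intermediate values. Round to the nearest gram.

90 g/day

Convert to metric: weight = 276 ÷ 2.2 = 125.4545 kg; height = (5×12 + 3) × 2.54 = 63 × 2.54 = 160.02 cm.
Mifflin-St Jeor (female): BMR = 10(125.4545) + 6.25(160.02) − 5(46) − 161 = 1254.5455 + 1000.125 − 230 − 161 = 1863.6705 kcal/day.
TEE = 1863.6705 × 1.45 = 2702.3222 kcal/day.
Fat energy = 30% × 2702.3222 = 810.6966 kcal.
Fat = 810.6966 ÷ 9 kcal/g = 90.0774 g.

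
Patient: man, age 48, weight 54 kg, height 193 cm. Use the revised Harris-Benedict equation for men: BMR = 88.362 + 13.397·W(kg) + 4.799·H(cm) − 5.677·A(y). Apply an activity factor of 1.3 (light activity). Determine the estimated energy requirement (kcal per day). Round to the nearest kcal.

1905 kcal per day

Harris-Benedict: BMR = 88.362 + 13.397(54) + 4.799(193) − 5.677(48) = 1465.511 kcal/day.
TEE = BMR × activity factor = 1465.511 × 1.3 = 1905.1643 kcal/day.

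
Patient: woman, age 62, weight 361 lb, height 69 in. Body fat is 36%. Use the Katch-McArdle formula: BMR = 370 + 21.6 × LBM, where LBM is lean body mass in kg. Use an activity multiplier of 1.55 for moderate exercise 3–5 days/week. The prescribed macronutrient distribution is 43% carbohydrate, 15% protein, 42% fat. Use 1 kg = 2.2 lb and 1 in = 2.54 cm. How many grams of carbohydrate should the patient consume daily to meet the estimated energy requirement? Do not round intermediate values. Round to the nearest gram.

Convert to metric: weight = 361 ÷ 2.2 = 164.0909 kg; height = 69 × 2.54 = 175.26 cm.
LBM = 164.0909 × (1 − 0.36) = 105.0182 kg. Katch-McArdle: BMR = 370 + 21.6 × 105.0182 = 2638.3927 kcal/day.
TEE = 2638.3927 × 1.55 = 4089.5087 kcal/day.
Carbohydrate energy = 43% × 4089.5087 = 1758.4888 kcal.
Carbohydrate = 1758.4888 ÷ 4 kcal/g = 439.6222 g.

440 g/day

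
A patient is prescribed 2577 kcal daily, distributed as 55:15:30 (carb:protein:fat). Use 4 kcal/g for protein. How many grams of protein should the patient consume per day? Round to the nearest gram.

Protein energy = 15% × 2577 = 386.55 kcal.
At 4 kcal/g: 386.55 ÷ 4 = 96.6375 g.

97 g/day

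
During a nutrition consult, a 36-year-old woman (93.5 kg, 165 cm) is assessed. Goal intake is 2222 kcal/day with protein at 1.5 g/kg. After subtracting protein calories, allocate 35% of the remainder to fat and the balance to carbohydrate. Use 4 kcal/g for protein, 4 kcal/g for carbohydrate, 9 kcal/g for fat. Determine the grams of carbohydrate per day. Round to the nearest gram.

Protein = 1.5 × 93.5 = 140.25 g → 140.25 × 4 = 561 kcal.
Non-protein calories = 2222 − 561 = 1661 kcal.
Fat: 35% × 1661 = 581.35 kcal; carbohydrate: 1079.65 kcal.
Carbohydrate: 1079.65 kcal ÷ 4 kcal/g = 269.9125 g.

270 g/day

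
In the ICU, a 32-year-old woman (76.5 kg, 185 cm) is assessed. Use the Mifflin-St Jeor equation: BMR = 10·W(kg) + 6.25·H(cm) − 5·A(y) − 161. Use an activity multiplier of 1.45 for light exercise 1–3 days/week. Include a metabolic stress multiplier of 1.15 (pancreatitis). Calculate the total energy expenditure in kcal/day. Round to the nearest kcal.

2668 kcal/day

Mifflin-St Jeor (female): BMR = 10(76.5) + 6.25(185) − 5(32) − 161 = 765 + 1156.25 − 160 − 161 = 1600.25 kcal/day.
TEE = BMR × activity factor = 1600.25 × 1.45 = 2320.3625 kcal/day.
Apply stress factor: 2320.3625 × 1.15 = 2668.4169 kcal/day.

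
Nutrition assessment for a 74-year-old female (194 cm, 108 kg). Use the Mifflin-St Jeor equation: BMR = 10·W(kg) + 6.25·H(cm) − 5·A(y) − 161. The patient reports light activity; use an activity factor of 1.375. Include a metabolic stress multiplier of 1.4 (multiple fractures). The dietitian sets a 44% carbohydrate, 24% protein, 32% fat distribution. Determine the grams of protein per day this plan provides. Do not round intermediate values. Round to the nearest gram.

203 g/day

Mifflin-St Jeor (female): BMR = 10(108) + 6.25(194) − 5(74) − 161 = 1080 + 1212.5 − 370 − 161 = 1761.5 kcal/day.
TEE = 1761.5 × 1.375 = 2422.0625 kcal/day.
With stress factor 1.4: 2422.0625 × 1.4 = 3390.8875 kcal/day.
Protein energy = 24% × 3390.8875 = 813.813 kcal.
Protein = 813.813 ÷ 4 kcal/g = 203.4533 g.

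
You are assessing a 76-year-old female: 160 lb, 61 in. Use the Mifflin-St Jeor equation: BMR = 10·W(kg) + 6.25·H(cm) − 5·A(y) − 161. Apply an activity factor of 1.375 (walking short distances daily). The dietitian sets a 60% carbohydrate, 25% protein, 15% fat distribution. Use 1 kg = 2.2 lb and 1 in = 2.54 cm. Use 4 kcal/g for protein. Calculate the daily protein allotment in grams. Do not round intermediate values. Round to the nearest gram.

Convert to metric: weight = 160 ÷ 2.2 = 72.7273 kg; height = 61 × 2.54 = 154.94 cm.
Mifflin-St Jeor (female): BMR = 10(72.7273) + 6.25(154.94) − 5(76) − 161 = 727.2727 + 968.375 − 380 − 161 = 1154.6477 kcal/day.
TEE = 1154.6477 × 1.375 = 1587.6406 kcal/day.
Protein energy = 25% × 1587.6406 = 396.9102 kcal.
Protein = 396.9102 ÷ 4 kcal/g = 99.2275 g.

99 g/day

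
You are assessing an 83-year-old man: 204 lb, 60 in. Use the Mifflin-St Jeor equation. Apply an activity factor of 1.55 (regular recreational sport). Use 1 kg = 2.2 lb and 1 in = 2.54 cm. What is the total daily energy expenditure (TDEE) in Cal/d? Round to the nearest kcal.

2278 Cal/d

Convert to metric: weight = 204 ÷ 2.2 = 92.7273 kg; height = 60 × 2.54 = 152.4 cm.
Mifflin-St Jeor (male): BMR = 10(92.7273) + 6.25(152.4) − 5(83) + 5 = 927.2727 + 952.5 − 415 + 5 = 1469.7727 kcal/day.
TEE = BMR × activity factor = 1469.7727 × 1.55 = 2278.1477 kcal/day.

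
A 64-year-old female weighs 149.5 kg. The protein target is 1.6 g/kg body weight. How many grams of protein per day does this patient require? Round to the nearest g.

239 g/day

Protein = 1.6 g/kg × 149.5 kg = 239.2 g/day.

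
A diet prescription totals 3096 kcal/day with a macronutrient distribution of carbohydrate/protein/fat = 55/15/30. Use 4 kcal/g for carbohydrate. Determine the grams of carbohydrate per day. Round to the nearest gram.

Carbohydrate energy = 55% × 3096 = 1702.8 kcal.
At 4 kcal/g: 1702.8 ÷ 4 = 425.7 g.

426 g/day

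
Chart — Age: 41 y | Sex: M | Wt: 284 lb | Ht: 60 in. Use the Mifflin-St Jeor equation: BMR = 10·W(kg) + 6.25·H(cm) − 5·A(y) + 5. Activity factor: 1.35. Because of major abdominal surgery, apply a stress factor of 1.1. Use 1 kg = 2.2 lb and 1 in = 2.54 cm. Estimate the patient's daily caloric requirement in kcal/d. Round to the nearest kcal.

Convert to metric: weight = 284 ÷ 2.2 = 129.0909 kg; height = 60 × 2.54 = 152.4 cm.
Mifflin-St Jeor (male): BMR = 10(129.0909) + 6.25(152.4) − 5(41) + 5 = 1290.9091 + 952.5 − 205 + 5 = 2043.4091 kcal/day.
TEE = BMR × activity factor = 2043.4091 × 1.35 = 2758.6023 kcal/day.
Apply stress factor: 2758.6023 × 1.1 = 3034.4625 kcal/day.

3034 kcal/d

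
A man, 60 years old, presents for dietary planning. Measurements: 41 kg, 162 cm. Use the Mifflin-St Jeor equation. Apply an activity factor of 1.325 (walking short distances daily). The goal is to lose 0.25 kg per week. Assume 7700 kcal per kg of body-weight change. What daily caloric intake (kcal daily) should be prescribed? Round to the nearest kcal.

1219 kcal daily

Mifflin-St Jeor (male): BMR = 10(41) + 6.25(162) − 5(60) + 5 = 410 + 1012.5 − 300 + 5 = 1127.5 kcal/day.
TEE = 1127.5 × 1.325 = 1493.9375 kcal/day.
Required daily deficit = 0.25 × 7700 ÷ 7 = 275 kcal/day.
Target intake = 1493.9375 − 275 = 1218.9375 kcal/day.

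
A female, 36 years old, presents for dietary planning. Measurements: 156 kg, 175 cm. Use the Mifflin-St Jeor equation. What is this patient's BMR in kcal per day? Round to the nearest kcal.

2313 kcal per day

Mifflin-St Jeor (female): BMR = 10(156) + 6.25(175) − 5(36) − 161 = 1560 + 1093.75 − 180 − 161 = 2312.75 kcal/day.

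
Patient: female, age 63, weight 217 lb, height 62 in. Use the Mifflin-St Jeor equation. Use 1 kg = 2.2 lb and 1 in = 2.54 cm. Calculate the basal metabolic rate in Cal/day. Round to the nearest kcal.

Convert to metric: weight = 217 ÷ 2.2 = 98.6364 kg; height = 62 × 2.54 = 157.48 cm.
Mifflin-St Jeor (female): BMR = 10(98.6364) + 6.25(157.48) − 5(63) − 161 = 986.3636 + 984.25 − 315 − 161 = 1494.6136 kcal/day.

1495 Cal/day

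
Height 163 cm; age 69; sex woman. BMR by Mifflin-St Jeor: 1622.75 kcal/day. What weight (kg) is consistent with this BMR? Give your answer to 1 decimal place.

111.0 kg

1622.75 = 10·W + 6.25(163) − 5(69) − 161
10·W = 1622.75 − 512.75 = 1110, so W = 111 kg.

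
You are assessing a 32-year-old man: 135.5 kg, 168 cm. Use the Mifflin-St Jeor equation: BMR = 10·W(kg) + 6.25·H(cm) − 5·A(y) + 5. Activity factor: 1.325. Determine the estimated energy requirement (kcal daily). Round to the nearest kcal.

Mifflin-St Jeor (male): BMR = 10(135.5) + 6.25(168) − 5(32) + 5 = 1355 + 1050 − 160 + 5 = 2250 kcal/day.
TEE = BMR × activity factor = 2250 × 1.325 = 2981.25 kcal/day.

2981 kcal daily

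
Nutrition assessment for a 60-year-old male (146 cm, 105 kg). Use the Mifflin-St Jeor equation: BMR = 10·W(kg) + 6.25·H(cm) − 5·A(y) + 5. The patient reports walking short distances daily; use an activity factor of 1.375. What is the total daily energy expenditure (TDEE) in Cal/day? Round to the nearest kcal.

Mifflin-St Jeor (male): BMR = 10(105) + 6.25(146) − 5(60) + 5 = 1050 + 912.5 − 300 + 5 = 1667.5 kcal/day.
TEE = BMR × activity factor = 1667.5 × 1.375 = 2292.8125 kcal/day.

2293 Cal/day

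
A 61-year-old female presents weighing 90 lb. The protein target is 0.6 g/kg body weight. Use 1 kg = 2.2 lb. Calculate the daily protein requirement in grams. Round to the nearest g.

25 g/day

Weight in kg = 90 ÷ 2.2 = 40.9091 kg.
Protein = 0.6 g/kg × 40.9091 kg = 24.5455 g/day.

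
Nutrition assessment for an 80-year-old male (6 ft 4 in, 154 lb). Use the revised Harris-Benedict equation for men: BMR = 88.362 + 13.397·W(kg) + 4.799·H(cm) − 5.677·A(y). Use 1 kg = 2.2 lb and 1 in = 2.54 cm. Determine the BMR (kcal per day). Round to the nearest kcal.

Convert to metric: weight = 154 ÷ 2.2 = 70 kg; height = (6×12 + 4) × 2.54 = 76 × 2.54 = 193.04 cm.
Harris-Benedict: BMR = 88.362 + 13.397(70) + 4.799(193.04) − 5.677(80) = 1498.391 kcal/day.

1498 kcal per day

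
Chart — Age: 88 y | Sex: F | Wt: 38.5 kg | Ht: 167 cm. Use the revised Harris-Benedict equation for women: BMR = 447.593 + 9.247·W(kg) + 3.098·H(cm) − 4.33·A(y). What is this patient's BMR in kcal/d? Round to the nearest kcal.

940 kcal/d

Harris-Benedict: BMR = 447.593 + 9.247(38.5) + 3.098(167) − 4.33(88) = 939.9285 kcal/day.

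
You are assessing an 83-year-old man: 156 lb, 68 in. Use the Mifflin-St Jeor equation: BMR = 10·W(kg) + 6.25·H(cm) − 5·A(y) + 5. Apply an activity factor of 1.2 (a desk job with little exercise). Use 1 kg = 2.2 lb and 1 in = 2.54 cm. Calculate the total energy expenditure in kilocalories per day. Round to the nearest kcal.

1654 kilocalories per day

Convert to metric: weight = 156 ÷ 2.2 = 70.9091 kg; height = 68 × 2.54 = 172.72 cm.
Mifflin-St Jeor (male): BMR = 10(70.9091) + 6.25(172.72) − 5(83) + 5 = 709.0909 + 1079.5 − 415 + 5 = 1378.5909 kcal/day.
TEE = BMR × activity factor = 1378.5909 × 1.2 = 1654.3091 kcal/day.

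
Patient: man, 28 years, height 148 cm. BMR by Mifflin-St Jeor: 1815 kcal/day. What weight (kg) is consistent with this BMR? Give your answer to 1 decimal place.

1815 = 10·W + 6.25(148) − 5(28) + 5
10·W = 1815 − 790 = 1025, so W = 102.5 kg.

102.5 kg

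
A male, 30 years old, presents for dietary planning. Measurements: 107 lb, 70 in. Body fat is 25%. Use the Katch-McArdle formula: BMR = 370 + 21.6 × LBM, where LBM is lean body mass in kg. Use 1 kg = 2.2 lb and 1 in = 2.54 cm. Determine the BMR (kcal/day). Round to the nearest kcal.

1158 kcal/day

Convert to metric: weight = 107 ÷ 2.2 = 48.6364 kg; height = 70 × 2.54 = 177.8 cm.
LBM = 48.6364 × (1 − 0.25) = 36.4773 kg. Katch-McArdle: BMR = 370 + 21.6 × 36.4773 = 1157.9091 kcal/day.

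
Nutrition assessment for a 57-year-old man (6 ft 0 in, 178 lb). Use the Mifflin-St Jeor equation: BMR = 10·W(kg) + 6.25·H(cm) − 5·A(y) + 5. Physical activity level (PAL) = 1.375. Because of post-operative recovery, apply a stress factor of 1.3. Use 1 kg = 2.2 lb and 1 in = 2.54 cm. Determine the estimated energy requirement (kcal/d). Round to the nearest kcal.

Convert to metric: weight = 178 ÷ 2.2 = 80.9091 kg; height = (6×12 + 0) × 2.54 = 72 × 2.54 = 182.88 cm.
Mifflin-St Jeor (male): BMR = 10(80.9091) + 6.25(182.88) − 5(57) + 5 = 809.0909 + 1143 − 285 + 5 = 1672.0909 kcal/day.
TEE = BMR × activity factor = 1672.0909 × 1.375 = 2299.125 kcal/day.
Apply stress factor: 2299.125 × 1.3 = 2988.8625 kcal/day.

2989 kcal/d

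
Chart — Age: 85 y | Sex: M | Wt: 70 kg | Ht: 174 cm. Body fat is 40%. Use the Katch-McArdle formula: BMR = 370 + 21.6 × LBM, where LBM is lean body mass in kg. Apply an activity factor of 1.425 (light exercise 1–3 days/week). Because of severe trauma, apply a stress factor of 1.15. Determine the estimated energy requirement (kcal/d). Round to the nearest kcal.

2093 kcal/d

LBM = 70 × (1 − 0.4) = 42 kg. Katch-McArdle: BMR = 370 + 21.6 × 42 = 1277.2 kcal/day.
TEE = BMR × activity factor = 1277.2 × 1.425 = 1820.01 kcal/day.
Apply stress factor: 1820.01 × 1.15 = 2093.0115 kcal/day.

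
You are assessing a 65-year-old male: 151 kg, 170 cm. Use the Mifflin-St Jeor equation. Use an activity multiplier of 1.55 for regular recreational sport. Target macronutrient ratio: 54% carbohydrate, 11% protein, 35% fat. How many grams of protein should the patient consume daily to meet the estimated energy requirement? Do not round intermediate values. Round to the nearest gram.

Mifflin-St Jeor (male): BMR = 10(151) + 6.25(170) − 5(65) + 5 = 1510 + 1062.5 − 325 + 5 = 2252.5 kcal/day.
TEE = 2252.5 × 1.55 = 3491.375 kcal/day.
Protein energy = 11% × 3491.375 = 384.0513 kcal.
Protein = 384.0513 ÷ 4 kcal/g = 96.0128 g.

96 g/day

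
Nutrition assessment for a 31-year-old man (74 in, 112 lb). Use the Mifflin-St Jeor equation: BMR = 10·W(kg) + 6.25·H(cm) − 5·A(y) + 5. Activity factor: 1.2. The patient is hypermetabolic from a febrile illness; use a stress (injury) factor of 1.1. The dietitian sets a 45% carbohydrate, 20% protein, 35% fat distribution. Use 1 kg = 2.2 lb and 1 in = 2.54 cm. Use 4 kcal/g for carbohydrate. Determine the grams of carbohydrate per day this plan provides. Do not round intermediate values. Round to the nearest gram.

Convert to metric: weight = 112 ÷ 2.2 = 50.9091 kg; height = 74 × 2.54 = 187.96 cm.
Mifflin-St Jeor (male): BMR = 10(50.9091) + 6.25(187.96) − 5(31) + 5 = 509.0909 + 1174.75 − 155 + 5 = 1533.8409 kcal/day.
TEE = 1533.8409 × 1.2 = 1840.6091 kcal/day.
With stress factor 1.1: 1840.6091 × 1.1 = 2024.67 kcal/day.
Carbohydrate energy = 45% × 2024.67 = 911.1015 kcal.
Carbohydrate = 911.1015 ÷ 4 kcal/g = 227.7754 g.

228 g/day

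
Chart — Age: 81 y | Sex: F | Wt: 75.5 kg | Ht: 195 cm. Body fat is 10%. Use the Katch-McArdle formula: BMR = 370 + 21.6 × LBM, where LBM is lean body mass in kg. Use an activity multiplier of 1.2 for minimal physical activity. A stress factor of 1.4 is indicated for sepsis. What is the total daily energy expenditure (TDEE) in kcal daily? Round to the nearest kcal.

3087 kcal daily

LBM = 75.5 × (1 − 0.1) = 67.95 kg. Katch-McArdle: BMR = 370 + 21.6 × 67.95 = 1837.72 kcal/day.
TEE = BMR × activity factor = 1837.72 × 1.2 = 2205.264 kcal/day.
Apply stress factor: 2205.264 × 1.4 = 3087.3696 kcal/day.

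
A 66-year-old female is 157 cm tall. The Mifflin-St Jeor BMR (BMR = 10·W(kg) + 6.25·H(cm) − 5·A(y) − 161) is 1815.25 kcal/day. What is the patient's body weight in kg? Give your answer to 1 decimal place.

132.5 kg

1815.25 = 10·W + 6.25(157) − 5(66) − 161
10·W = 1815.25 − 490.25 = 1325, so W = 132.5 kg.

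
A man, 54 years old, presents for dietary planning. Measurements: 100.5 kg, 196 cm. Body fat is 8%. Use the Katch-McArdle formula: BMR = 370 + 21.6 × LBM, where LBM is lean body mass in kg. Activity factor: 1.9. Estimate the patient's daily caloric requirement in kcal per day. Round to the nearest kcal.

LBM = 100.5 × (1 − 0.08) = 92.46 kg. Katch-McArdle: BMR = 370 + 21.6 × 92.46 = 2367.136 kcal/day.
TEE = BMR × activity factor = 2367.136 × 1.9 = 4497.5584 kcal/day.

4498 kcal per day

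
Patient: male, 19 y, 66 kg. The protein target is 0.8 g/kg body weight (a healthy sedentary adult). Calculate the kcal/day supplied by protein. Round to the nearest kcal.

211 kcal/day

Protein = 0.8 g/kg × 66 kg = 52.8 g/day.
Protein energy = 52.8 g × 4 kcal/g = 211.2 kcal/day.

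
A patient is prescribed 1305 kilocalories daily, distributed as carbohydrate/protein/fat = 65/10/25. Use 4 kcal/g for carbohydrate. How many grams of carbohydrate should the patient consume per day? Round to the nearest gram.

212 g/day

Carbohydrate energy = 65% × 1305 = 848.25 kcal.
At 4 kcal/g: 848.25 ÷ 4 = 212.0625 g.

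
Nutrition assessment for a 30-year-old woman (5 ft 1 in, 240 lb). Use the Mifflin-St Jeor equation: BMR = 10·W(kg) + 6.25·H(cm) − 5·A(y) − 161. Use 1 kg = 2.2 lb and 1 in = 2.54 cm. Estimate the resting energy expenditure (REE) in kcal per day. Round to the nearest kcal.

1748 kcal per day

Convert to metric: weight = 240 ÷ 2.2 = 109.0909 kg; height = (5×12 + 1) × 2.54 = 61 × 2.54 = 154.94 cm.
Mifflin-St Jeor (female): BMR = 10(109.0909) + 6.25(154.94) − 5(30) − 161 = 1090.9091 + 968.375 − 150 − 161 = 1748.2841 kcal/day.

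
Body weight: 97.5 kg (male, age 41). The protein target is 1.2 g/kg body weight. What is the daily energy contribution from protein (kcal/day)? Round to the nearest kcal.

Protein = 1.2 g/kg × 97.5 kg = 117 g/day.
Protein energy = 117 g × 4 kcal/g = 468 kcal/day.

468 kcal/day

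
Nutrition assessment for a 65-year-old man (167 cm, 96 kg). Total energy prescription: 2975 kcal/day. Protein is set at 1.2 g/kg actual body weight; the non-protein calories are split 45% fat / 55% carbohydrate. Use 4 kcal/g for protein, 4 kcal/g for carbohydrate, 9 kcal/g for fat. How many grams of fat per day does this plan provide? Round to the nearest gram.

Protein = 1.2 × 96 = 115.2 g → 115.2 × 4 = 460.8 kcal.
Non-protein calories = 2975 − 460.8 = 2514.2 kcal.
Fat: 45% × 2514.2 = 1131.39 kcal; carbohydrate: 1382.81 kcal.
Fat: 1131.39 kcal ÷ 9 kcal/g = 125.71 g.

126 g/day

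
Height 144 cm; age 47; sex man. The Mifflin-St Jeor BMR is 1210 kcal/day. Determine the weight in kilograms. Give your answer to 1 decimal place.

1210 = 10·W + 6.25(144) − 5(47) + 5
10·W = 1210 − 670 = 540, so W = 54 kg.

54.0 kg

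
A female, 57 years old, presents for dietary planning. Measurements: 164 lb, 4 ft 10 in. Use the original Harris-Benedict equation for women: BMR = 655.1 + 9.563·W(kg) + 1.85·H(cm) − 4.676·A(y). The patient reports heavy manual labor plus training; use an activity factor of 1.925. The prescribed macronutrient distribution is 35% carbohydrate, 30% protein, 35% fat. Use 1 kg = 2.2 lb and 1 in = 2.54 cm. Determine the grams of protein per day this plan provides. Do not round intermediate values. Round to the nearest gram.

198 g/day

Convert to metric: weight = 164 ÷ 2.2 = 74.5455 kg; height = (4×12 + 10) × 2.54 = 58 × 2.54 = 147.32 cm.
Harris-Benedict: BMR = 655.1 + 9.563(74.5455) + 1.85(147.32) − 4.676(57) = 1373.9882 kcal/day.
TEE = 1373.9882 × 1.925 = 2644.9273 kcal/day.
Protein energy = 30% × 2644.9273 = 793.4782 kcal.
Protein = 793.4782 ÷ 4 kcal/g = 198.3695 g.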